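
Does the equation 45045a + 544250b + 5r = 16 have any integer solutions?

gcd(544250, 45045):
  544250 = 12*45045 + 3710
  45045 = 12*3710 + 525
  3710 = 7*525 + 35
  525 = 15*35
so gcd(544250, 45045) = 35.
gcd(35, 5) = 5.
5 does not divide 16 (remainder 1), so no integer solutions.

no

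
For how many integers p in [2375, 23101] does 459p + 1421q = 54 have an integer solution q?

gcd(1421, 459) = 1.
By Bézout, 459·(226) + 1421·(-73) = 1.
Particular solution: (836, -270).
General solution: p = 836 + 1421t, q = -270 - 459t for integer t.
2375 ≤ 836 + 1421t ≤ 23101 gives t ∈ [2, 15], which is 14 values.

14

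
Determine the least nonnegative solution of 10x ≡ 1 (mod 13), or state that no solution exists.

4

gcd(13, 10) = 1  (13 = 1×10 + 3, 10 = 3×3 + 1, 3 = 3×1).
1 divides 1, so solutions exist.
Back-substituting, 10×(4) + 13×(-3) = 1.
So 10×(4) ≡ 1 (mod 13); multiply by 1: x ≡ 4 (mod 13).
Smallest nonnegative: x = 4 mod 13 = 4.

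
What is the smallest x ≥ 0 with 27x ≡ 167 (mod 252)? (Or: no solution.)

no solution

gcd(252, 27):
  252 = 9·27 + 9
  27 = 3·9
so gcd(252, 27) = 9.
9 does not divide 167, so the congruence has no solution.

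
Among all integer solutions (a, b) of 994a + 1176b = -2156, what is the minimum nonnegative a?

gcd(1176, 994) = 14.
14 divides -2156, so solutions exist.
By Bézout, 994×(-13) + 1176×(11) = 14.
Scale by -2156/14 = -154: (a₀, b₀) = (2002, -1694).
General solution: a = 2002 + 84t, b = -1694 - 71t for integer t.
a ≥ 0: smallest is 2002 mod 84 = 70 (at t = -23), with b = -61.

70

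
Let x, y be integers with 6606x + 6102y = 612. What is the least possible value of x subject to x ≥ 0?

gcd(6606, 6102):
  6606 = 1*6102 + 504
  6102 = 12*504 + 54
  504 = 9*54 + 18
  54 = 3*18
so gcd(6606, 6102) = 18.
18 divides 612, so solutions exist.
Back-substitute for Bézout coefficients:
  18 = 504 - 9*54
  ... = 6606*(109) + 6102*(-118)
Scale by 612/18 = 34: (x₀, y₀) = (3706, -4012).
General solution: x = 3706 + 339t, y = -4012 - 367t for integer t.
x ≥ 0: smallest is 3706 mod 339 = 316 (at t = -10), with y = -342.

316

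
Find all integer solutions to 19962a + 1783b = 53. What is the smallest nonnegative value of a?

603

gcd(19962, 1783):
  19962 = 11·1783 + 349
  1783 = 5·349 + 38
  349 = 9·38 + 7
  38 = 5·7 + 3
  7 = 2·3 + 1
  3 = 3·1
so gcd(19962, 1783) = 1.
1 divides 53, so solutions exist.
Back-substitute for Bézout coefficients:
  1 = 7 - 2·3
  ... = 19962·(516) + 1783·(-5777)
Scale by 53/1 = 53: (a₀, b₀) = (27348, -306181).
General solution: a = 27348 + 1783t, b = -306181 - 19962t for integer t.
a ≥ 0: smallest is 27348 mod 1783 = 603 (at t = -15), with b = -6751.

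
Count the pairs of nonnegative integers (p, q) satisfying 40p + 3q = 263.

gcd(40, 3) = 1  (40 = 13·3 + 1, 3 = 3·1).
Back-substituting, 40·(1) + 3·(-13) = 1.
Scale by 263: one solution is (263, -3419). Reduce p mod 3: (2, 61).
General: p = 2 + 3t, q = 61 - 40t.
p ≥ 0 ⇒ t ≥ 0; q ≥ 0 ⇒ t ≤ 1. So t ∈ [0, 1]: 2 solutions.

2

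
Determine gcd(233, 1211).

gcd(1211, 233):
  1211 = 5×233 + 46
  233 = 5×46 + 3
  46 = 15×3 + 1
  3 = 3×1
so gcd(1211, 233) = 1.

1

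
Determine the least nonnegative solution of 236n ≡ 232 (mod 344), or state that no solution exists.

52

gcd(344, 236) = 4.
4 divides 232, so solutions exist.
By Bézout, 236*(35) + 344*(-24) = 4.
So 236*(35) ≡ 4 (mod 344); multiply by 58: n ≡ 2030 (mod 86).
Smallest nonnegative: n = 2030 mod 86 = 52.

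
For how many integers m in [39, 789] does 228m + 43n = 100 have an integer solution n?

gcd(228, 43) = 1.
By Bézout, 228*(10) + 43*(-53) = 1.
Particular solution: (11, -56).
General solution: m = 11 + 43t, n = -56 - 228t for integer t.
39 ≤ 11 + 43t ≤ 789 gives t ∈ [1, 18], which is 18 values.

18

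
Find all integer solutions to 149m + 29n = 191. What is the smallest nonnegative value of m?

26

gcd(149, 29) = 1  (149 = 5×29 + 4, 29 = 7×4 + 1, 4 = 4×1).
1 divides 191, so solutions exist.
Back-substituting, 149×(-7) + 29×(36) = 1.
Scale by 191/1 = 191: (m₀, n₀) = (-1337, 6876).
General solution: m = -1337 + 29t, n = 6876 - 149t for integer t.
m ≥ 0: smallest is -1337 mod 29 = 26 (at t = 47), with n = -127.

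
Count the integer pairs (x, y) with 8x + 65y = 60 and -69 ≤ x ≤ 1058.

gcd(65, 8) = 1.
By Bézout, 8*(-8) + 65*(1) = 1.
Particular solution: (40, -4).
General solution: x = 40 + 65t, y = -4 - 8t for integer t.
-69 ≤ 40 + 65t ≤ 1058 gives t ∈ [-1, 15], which is 17 values.

17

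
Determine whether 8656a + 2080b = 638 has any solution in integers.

no

gcd(8656, 2080) = 16  (8656 = 4·2080 + 336, 2080 = 6·336 + 64, 336 = 5·64 + 16, 64 = 4·16).
16 does not divide 638 (remainder 14), so no integer solutions.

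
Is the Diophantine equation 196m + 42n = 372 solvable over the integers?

gcd(196, 42):
  196 = 4×42 + 28
  42 = 1×28 + 14
  28 = 2×14
so gcd(196, 42) = 14.
14 does not divide 372 (remainder 8), so no integer solutions.

no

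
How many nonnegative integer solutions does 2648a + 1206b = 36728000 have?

23

gcd(2648, 1206) = 2.
By Bézout, 2648*(46) + 1206*(-101) = 2.
One solution: (94, 30248).
General: a = 94 + 603t, b = 30248 - 1324t.
a ≥ 0 ⇒ t ≥ 0; b ≥ 0 ⇒ t ≤ 22. So t ∈ [0, 22]: 23 solutions.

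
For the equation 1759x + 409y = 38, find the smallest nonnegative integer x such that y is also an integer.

263

gcd(1759, 409) = 1.
1 divides 38, so solutions exist.
By Bézout, 1759·(-133) + 409·(572) = 1.
Scale by 38/1 = 38: (x₀, y₀) = (-5054, 21736).
General solution: x = -5054 + 409t, y = 21736 - 1759t for integer t.
x ≥ 0: smallest is -5054 mod 409 = 263 (at t = 13), with y = -1131.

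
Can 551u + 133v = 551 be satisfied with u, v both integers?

gcd(551, 133):
  551 = 4*133 + 19
  133 = 7*19
so gcd(551, 133) = 19.
19 divides 551, so integer solutions exist.

yes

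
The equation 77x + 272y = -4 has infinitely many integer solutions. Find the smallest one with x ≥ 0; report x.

60

gcd(272, 77):
  272 = 3×77 + 41
  77 = 1×41 + 36
  41 = 1×36 + 5
  36 = 7×5 + 1
  5 = 5×1
so gcd(272, 77) = 1.
1 divides -4, so solutions exist.
Back-substitute for Bézout coefficients:
  1 = 36 - 7×5
  ... = 77×(53) + 272×(-15)
Scale by -4/1 = -4: (x₀, y₀) = (-212, 60).
General solution: x = -212 + 272t, y = 60 - 77t for integer t.
x ≥ 0: smallest is -212 mod 272 = 60 (at t = 1), with y = -17.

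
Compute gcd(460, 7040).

20

gcd(7040, 460):
  7040 = 15*460 + 140
  460 = 3*140 + 40
  140 = 3*40 + 20
  40 = 2*20
so gcd(7040, 460) = 20.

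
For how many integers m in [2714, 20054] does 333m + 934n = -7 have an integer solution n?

gcd(934, 333) = 1  (934 = 2*333 + 268, 333 = 1*268 + 65, 268 = 4*65 + 8, 65 = 8*8 + 1, 8 = 8*1).
Back-substituting, 333*(115) + 934*(-41) = 1.
Scale by -7: particular solution (-805, 287); reduce m mod 934: (129, -46).
General solution: m = 129 + 934t, n = -46 - 333t for integer t.
2714 ≤ 129 + 934t ≤ 20054 gives t ∈ [3, 21], which is 19 values.

19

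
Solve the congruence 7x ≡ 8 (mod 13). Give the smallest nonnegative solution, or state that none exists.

3

gcd(13, 7) = 1  (13 = 1*7 + 6, 7 = 1*6 + 1, 6 = 6*1).
1 divides 8, so solutions exist.
Back-substituting, 7*(2) + 13*(-1) = 1.
So 7*(2) ≡ 1 (mod 13); multiply by 8: x ≡ 16 (mod 13).
Smallest nonnegative: x = 16 mod 13 = 3.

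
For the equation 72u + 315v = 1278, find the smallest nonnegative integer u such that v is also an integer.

9

gcd(315, 72):
  315 = 4*72 + 27
  72 = 2*27 + 18
  27 = 1*18 + 9
  18 = 2*9
so gcd(315, 72) = 9.
9 divides 1278, so solutions exist.
Back-substitute for Bézout coefficients:
  9 = 27 - 1*18
  ... = 72*(-13) + 315*(3)
Scale by 1278/9 = 142: (u₀, v₀) = (-1846, 426).
General solution: u = -1846 + 35t, v = 426 - 8t for integer t.
u ≥ 0: smallest is -1846 mod 35 = 9 (at t = 53), with v = 2.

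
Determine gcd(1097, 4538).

1

gcd(4538, 1097):
  4538 = 4*1097 + 150
  1097 = 7*150 + 47
  150 = 3*47 + 9
  47 = 5*9 + 2
  9 = 4*2 + 1
  2 = 2*1
so gcd(4538, 1097) = 1.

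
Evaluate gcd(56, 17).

gcd(56, 17):
  56 = 3·17 + 5
  17 = 3·5 + 2
  5 = 2·2 + 1
  2 = 2·1
so gcd(56, 17) = 1.

1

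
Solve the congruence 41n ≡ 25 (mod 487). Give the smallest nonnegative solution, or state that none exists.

60

gcd(487, 41) = 1  (487 = 11*41 + 36, 41 = 1*36 + 5, 36 = 7*5 + 1, 5 = 5*1).
1 divides 25, so solutions exist.
Back-substituting, 41*(-95) + 487*(8) = 1.
So 41*(-95) ≡ 1 (mod 487); multiply by 25: n ≡ -2375 (mod 487).
Smallest nonnegative: n = -2375 mod 487 = 60.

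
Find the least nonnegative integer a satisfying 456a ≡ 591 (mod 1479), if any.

gcd(1479, 456) = 3.
3 divides 591, so solutions exist.
By Bézout, 456×(-120) + 1479×(37) = 3.
So 456×(-120) ≡ 3 (mod 1479); multiply by 197: a ≡ -23640 (mod 493).
Smallest nonnegative: a = -23640 mod 493 = 24.

24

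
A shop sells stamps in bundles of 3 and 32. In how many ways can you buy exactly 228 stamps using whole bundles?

3

Need nonnegative integers with 3j + 32k = 228.
gcd(3, 32) = 1, and 3·(11) + 32·(-1) = 1.
So (j₀, k₀) = (2508, -228); general j = 2508 + 32t, k = -228 - 3t.
j ≥ 0 ⇒ t ≥ -78; k ≥ 0 ⇒ t ≤ -76. That's 3 values of t.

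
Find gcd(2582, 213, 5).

gcd(2582, 213) = 1.
gcd(1, 5) = 1.

1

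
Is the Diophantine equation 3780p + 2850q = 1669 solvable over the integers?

gcd(3780, 2850) = 30.
30 does not divide 1669 (remainder 19), so no integer solutions.

no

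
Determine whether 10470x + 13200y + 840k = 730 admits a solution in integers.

no

gcd(13200, 10470) = 30.
gcd(30, 840) = 30.
30 does not divide 730 (remainder 10), so no integer solutions.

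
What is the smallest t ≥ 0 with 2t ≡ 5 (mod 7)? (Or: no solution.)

6

gcd(7, 2):
  7 = 3*2 + 1
  2 = 2*1
so gcd(7, 2) = 1.
1 divides 5, so solutions exist.
Back-substitute for Bézout coefficients:
  1 = 7 - 3*2
  ... = 2*(-3) + 7*(1)
So 2*(-3) ≡ 1 (mod 7); multiply by 5: t ≡ -15 (mod 7).
Smallest nonnegative: t = -15 mod 7 = 6.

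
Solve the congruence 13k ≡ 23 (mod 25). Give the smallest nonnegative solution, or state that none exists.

21

gcd(25, 13) = 1  (25 = 1·13 + 12, 13 = 1·12 + 1, 12 = 12·1).
1 divides 23, so solutions exist.
Back-substituting, 13·(2) + 25·(-1) = 1.
So 13·(2) ≡ 1 (mod 25); multiply by 23: k ≡ 46 (mod 25).
Smallest nonnegative: k = 46 mod 25 = 21.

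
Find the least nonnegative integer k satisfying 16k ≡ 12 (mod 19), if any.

15

gcd(19, 16):
  19 = 1·16 + 3
  16 = 5·3 + 1
  3 = 3·1
so gcd(19, 16) = 1.
1 divides 12, so solutions exist.
Back-substitute for Bézout coefficients:
  1 = 16 - 5·3
  ... = 16·(6) + 19·(-5)
So 16·(6) ≡ 1 (mod 19); multiply by 12: k ≡ 72 (mod 19).
Smallest nonnegative: k = 72 mod 19 = 15.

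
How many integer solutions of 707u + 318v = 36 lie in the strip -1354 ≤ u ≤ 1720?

10

gcd(707, 318):
  707 = 2*318 + 71
  318 = 4*71 + 34
  71 = 2*34 + 3
  34 = 11*3 + 1
  3 = 3*1
so gcd(707, 318) = 1.
Back-substitute for Bézout coefficients:
  1 = 34 - 11*3
  ... = 707*(-103) + 318*(229)
Scale by 36: particular solution (-3708, 8244); reduce u mod 318: (108, -240).
General solution: u = 108 + 318t, v = -240 - 707t for integer t.
-1354 ≤ 108 + 318t ≤ 1720 gives t ∈ [-4, 5], which is 10 values.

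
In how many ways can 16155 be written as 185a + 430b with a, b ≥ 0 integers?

1

gcd(430, 185):
  430 = 2*185 + 60
  185 = 3*60 + 5
  60 = 12*5
so gcd(430, 185) = 5.
Back-substitute for Bézout coefficients:
  5 = 185 - 3*60
  ... = 185*(7) + 430*(-3)
Scale by 3231: one solution is (22617, -9693). Reduce a mod 86: (85, 1).
General: a = 85 + 86t, b = 1 - 37t.
a ≥ 0 ⇒ t ≥ 0; b ≥ 0 ⇒ t ≤ 0. So t ∈ [0, 0]: 1 solution.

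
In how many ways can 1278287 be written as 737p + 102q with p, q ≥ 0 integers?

17

gcd(737, 102):
  737 = 7*102 + 23
  102 = 4*23 + 10
  23 = 2*10 + 3
  10 = 3*3 + 1
  3 = 3*1
so gcd(737, 102) = 1.
Back-substitute for Bézout coefficients:
  1 = 10 - 3*3
  ... = 737*(-31) + 102*(224)
Scale by 1278287: one solution is (-39626897, 286336288). Reduce p mod 102: (1, 12525).
General: p = 1 + 102t, q = 12525 - 737t.
p ≥ 0 ⇒ t ≥ 0; q ≥ 0 ⇒ t ≤ 16. So t ∈ [0, 16]: 17 solutions.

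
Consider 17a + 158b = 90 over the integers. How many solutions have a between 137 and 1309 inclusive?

8

gcd(158, 17):
  158 = 9×17 + 5
  17 = 3×5 + 2
  5 = 2×2 + 1
  2 = 2×1
so gcd(158, 17) = 1.
Back-substitute for Bézout coefficients:
  1 = 5 - 2×2
  ... = 17×(-65) + 158×(7)
Scale by 90: particular solution (-5850, 630); reduce a mod 158: (154, -16).
General solution: a = 154 + 158t, b = -16 - 17t for integer t.
137 ≤ 154 + 158t ≤ 1309 gives t ∈ [0, 7], which is 8 values.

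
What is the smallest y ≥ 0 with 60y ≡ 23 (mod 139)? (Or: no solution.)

100

gcd(139, 60) = 1.
1 divides 23, so solutions exist.
By Bézout, 60·(-44) + 139·(19) = 1.
So 60·(-44) ≡ 1 (mod 139); multiply by 23: y ≡ -1012 (mod 139).
Smallest nonnegative: y = -1012 mod 139 = 100.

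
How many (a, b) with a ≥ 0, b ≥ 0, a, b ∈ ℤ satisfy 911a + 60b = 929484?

17

gcd(911, 60) = 1  (911 = 15×60 + 11, 60 = 5×11 + 5, 11 = 2×5 + 1, 5 = 5×1).
Back-substituting, 911×(11) + 60×(-167) = 1.
Scale by 929484: one solution is (10224324, -155223828). Reduce a mod 60: (24, 15127).
General: a = 24 + 60t, b = 15127 - 911t.
a ≥ 0 ⇒ t ≥ 0; b ≥ 0 ⇒ t ≤ 16. So t ∈ [0, 16]: 17 solutions.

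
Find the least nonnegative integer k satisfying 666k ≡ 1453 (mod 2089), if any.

gcd(2089, 666) = 1.
1 divides 1453, so solutions exist.
By Bézout, 666*(505) + 2089*(-161) = 1.
So 666*(505) ≡ 1 (mod 2089); multiply by 1453: k ≡ 733765 (mod 2089).
Smallest nonnegative: k = 733765 mod 2089 = 526.

526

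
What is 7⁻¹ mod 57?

gcd(57, 7) = 1.
By Bézout, 7*(-8) + 57*(1) = 1.
So 7*-8 ≡ 1 (mod 57), and -8 mod 57 = 49.

49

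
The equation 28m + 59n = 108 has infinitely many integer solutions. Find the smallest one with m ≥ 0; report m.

46

gcd(59, 28):
  59 = 2×28 + 3
  28 = 9×3 + 1
  3 = 3×1
so gcd(59, 28) = 1.
1 divides 108, so solutions exist.
Back-substitute for Bézout coefficients:
  1 = 28 - 9×3
  ... = 28×(19) + 59×(-9)
Scale by 108/1 = 108: (m₀, n₀) = (2052, -972).
General solution: m = 2052 + 59t, n = -972 - 28t for integer t.
m ≥ 0: smallest is 2052 mod 59 = 46 (at t = -34), with n = -20.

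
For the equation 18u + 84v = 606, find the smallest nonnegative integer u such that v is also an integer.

gcd(84, 18) = 6.
6 divides 606, so solutions exist.
By Bézout, 18·(5) + 84·(-1) = 6.
Scale by 606/6 = 101: (u₀, v₀) = (505, -101).
General solution: u = 505 + 14t, v = -101 - 3t for integer t.
u ≥ 0: smallest is 505 mod 14 = 1 (at t = -36), with v = 7.

1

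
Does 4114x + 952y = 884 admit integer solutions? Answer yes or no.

yes

gcd(4114, 952):
  4114 = 4×952 + 306
  952 = 3×306 + 34
  306 = 9×34
so gcd(4114, 952) = 34.
34 divides 884, so integer solutions exist.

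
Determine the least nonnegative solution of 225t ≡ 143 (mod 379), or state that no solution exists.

351

gcd(379, 225) = 1  (379 = 1×225 + 154, 225 = 1×154 + 71, 154 = 2×71 + 12, 71 = 5×12 + 11, 12 = 1×11 + 1, 11 = 11×1).
1 divides 143, so solutions exist.
Back-substituting, 225×(-32) + 379×(19) = 1.
So 225×(-32) ≡ 1 (mod 379); multiply by 143: t ≡ -4576 (mod 379).
Smallest nonnegative: t = -4576 mod 379 = 351.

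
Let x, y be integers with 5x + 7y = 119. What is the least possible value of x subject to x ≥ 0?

gcd(7, 5):
  7 = 1*5 + 2
  5 = 2*2 + 1
  2 = 2*1
so gcd(7, 5) = 1.
1 divides 119, so solutions exist.
Back-substitute for Bézout coefficients:
  1 = 5 - 2*2
  ... = 5*(3) + 7*(-2)
Scale by 119/1 = 119: (x₀, y₀) = (357, -238).
General solution: x = 357 + 7t, y = -238 - 5t for integer t.
x ≥ 0: smallest is 357 mod 7 = 0 (at t = -51), with y = 17.

0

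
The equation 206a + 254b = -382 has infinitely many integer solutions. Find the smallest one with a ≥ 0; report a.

45

gcd(254, 206) = 2  (254 = 1×206 + 48, 206 = 4×48 + 14, 48 = 3×14 + 6, 14 = 2×6 + 2, 6 = 3×2).
2 divides -382, so solutions exist.
Back-substituting, 206×(37) + 254×(-30) = 2.
Scale by -382/2 = -191: (a₀, b₀) = (-7067, 5730).
General solution: a = -7067 + 127t, b = 5730 - 103t for integer t.
a ≥ 0: smallest is -7067 mod 127 = 45 (at t = 56), with b = -38.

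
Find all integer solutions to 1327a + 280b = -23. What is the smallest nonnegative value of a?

gcd(1327, 280):
  1327 = 4×280 + 207
  280 = 1×207 + 73
  207 = 2×73 + 61
  73 = 1×61 + 12
  61 = 5×12 + 1
  12 = 12×1
so gcd(1327, 280) = 1.
1 divides -23, so solutions exist.
Back-substitute for Bézout coefficients:
  1 = 61 - 5×12
  ... = 1327×(23) + 280×(-109)
Scale by -23/1 = -23: (a₀, b₀) = (-529, 2507).
General solution: a = -529 + 280t, b = 2507 - 1327t for integer t.
a ≥ 0: smallest is -529 mod 280 = 31 (at t = 2), with b = -147.

31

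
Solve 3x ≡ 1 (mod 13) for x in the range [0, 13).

gcd(13, 3):
  13 = 4*3 + 1
  3 = 3*1
so gcd(13, 3) = 1.
Back-substitute for Bézout coefficients:
  1 = 13 - 4*3
  ... = 3*(-4) + 13*(1)
So 3*-4 ≡ 1 (mod 13), and -4 mod 13 = 9.

9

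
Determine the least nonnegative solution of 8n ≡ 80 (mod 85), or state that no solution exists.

10

gcd(85, 8):
  85 = 10·8 + 5
  8 = 1·5 + 3
  5 = 1·3 + 2
  3 = 1·2 + 1
  2 = 2·1
so gcd(85, 8) = 1.
1 divides 80, so solutions exist.
Back-substitute for Bézout coefficients:
  1 = 3 - 1·2
  ... = 8·(32) + 85·(-3)
So 8·(32) ≡ 1 (mod 85); multiply by 80: n ≡ 2560 (mod 85).
Smallest nonnegative: n = 2560 mod 85 = 10.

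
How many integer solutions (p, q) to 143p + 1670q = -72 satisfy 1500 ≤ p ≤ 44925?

gcd(1670, 143) = 1  (1670 = 11*143 + 97, 143 = 1*97 + 46, 97 = 2*46 + 5, 46 = 9*5 + 1, 5 = 5*1).
Back-substituting, 143*(327) + 1670*(-28) = 1.
Scale by -72: particular solution (-23544, 2016); reduce p mod 1670: (1506, -129).
General solution: p = 1506 + 1670t, q = -129 - 143t for integer t.
1500 ≤ 1506 + 1670t ≤ 44925 gives t ∈ [0, 25], which is 26 values.

26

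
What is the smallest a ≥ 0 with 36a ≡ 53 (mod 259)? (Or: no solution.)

95

gcd(259, 36) = 1.
1 divides 53, so solutions exist.
By Bézout, 36×(36) + 259×(-5) = 1.
So 36×(36) ≡ 1 (mod 259); multiply by 53: a ≡ 1908 (mod 259).
Smallest nonnegative: a = 1908 mod 259 = 95.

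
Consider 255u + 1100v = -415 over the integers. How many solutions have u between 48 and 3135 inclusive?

14

gcd(1100, 255) = 5.
By Bézout, 255·(-69) + 1100·(16) = 5.
Particular solution: (7, -2).
General solution: u = 7 + 220t, v = -2 - 51t for integer t.
48 ≤ 7 + 220t ≤ 3135 gives t ∈ [1, 14], which is 14 values.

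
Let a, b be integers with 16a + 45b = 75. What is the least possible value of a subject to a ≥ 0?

gcd(45, 16):
  45 = 2×16 + 13
  16 = 1×13 + 3
  13 = 4×3 + 1
  3 = 3×1
so gcd(45, 16) = 1.
1 divides 75, so solutions exist.
Back-substitute for Bézout coefficients:
  1 = 13 - 4×3
  ... = 16×(-14) + 45×(5)
Scale by 75/1 = 75: (a₀, b₀) = (-1050, 375).
General solution: a = -1050 + 45t, b = 375 - 16t for integer t.
a ≥ 0: smallest is -1050 mod 45 = 30 (at t = 24), with b = -9.

30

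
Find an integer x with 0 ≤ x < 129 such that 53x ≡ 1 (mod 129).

gcd(129, 53) = 1  (129 = 2×53 + 23, 53 = 2×23 + 7, 23 = 3×7 + 2, 7 = 3×2 + 1, 2 = 2×1).
Back-substituting, 53×(56) + 129×(-23) = 1.
So 53×56 ≡ 1 (mod 129), and 56 mod 129 = 56.

56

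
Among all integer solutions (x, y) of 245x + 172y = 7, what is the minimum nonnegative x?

gcd(245, 172):
  245 = 1×172 + 73
  172 = 2×73 + 26
  73 = 2×26 + 21
  26 = 1×21 + 5
  21 = 4×5 + 1
  5 = 5×1
so gcd(245, 172) = 1.
1 divides 7, so solutions exist.
Back-substitute for Bézout coefficients:
  1 = 21 - 4×5
  ... = 245×(33) + 172×(-47)
Scale by 7/1 = 7: (x₀, y₀) = (231, -329).
General solution: x = 231 + 172t, y = -329 - 245t for integer t.
x ≥ 0: smallest is 231 mod 172 = 59 (at t = -1), with y = -84.

59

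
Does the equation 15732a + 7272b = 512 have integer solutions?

no

gcd(15732, 7272):
  15732 = 2·7272 + 1188
  7272 = 6·1188 + 144
  1188 = 8·144 + 36
  144 = 4·36
so gcd(15732, 7272) = 36.
36 does not divide 512 (remainder 8), so no integer solutions.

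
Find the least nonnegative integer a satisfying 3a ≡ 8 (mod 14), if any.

12

gcd(14, 3) = 1  (14 = 4×3 + 2, 3 = 1×2 + 1, 2 = 2×1).
1 divides 8, so solutions exist.
Back-substituting, 3×(5) + 14×(-1) = 1.
So 3×(5) ≡ 1 (mod 14); multiply by 8: a ≡ 40 (mod 14).
Smallest nonnegative: a = 40 mod 14 = 12.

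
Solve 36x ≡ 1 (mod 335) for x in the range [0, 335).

gcd(335, 36) = 1  (335 = 9×36 + 11, 36 = 3×11 + 3, 11 = 3×3 + 2, 3 = 1×2 + 1, 2 = 2×1).
Back-substituting, 36×(121) + 335×(-13) = 1.
So 36×121 ≡ 1 (mod 335), and 121 mod 335 = 121.

121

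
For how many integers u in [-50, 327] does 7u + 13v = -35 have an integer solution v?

29

gcd(13, 7):
  13 = 1·7 + 6
  7 = 1·6 + 1
  6 = 6·1
so gcd(13, 7) = 1.
Back-substitute for Bézout coefficients:
  1 = 7 - 1·6
  ... = 7·(2) + 13·(-1)
Scale by -35: particular solution (-70, 35); reduce u mod 13: (8, -7).
General solution: u = 8 + 13t, v = -7 - 7t for integer t.
-50 ≤ 8 + 13t ≤ 327 gives t ∈ [-4, 24], which is 29 values.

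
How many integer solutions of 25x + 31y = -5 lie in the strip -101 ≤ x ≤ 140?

8

gcd(31, 25) = 1.
By Bézout, 25*(5) + 31*(-4) = 1.
Particular solution: (6, -5).
General solution: x = 6 + 31t, y = -5 - 25t for integer t.
-101 ≤ 6 + 31t ≤ 140 gives t ∈ [-3, 4], which is 8 values.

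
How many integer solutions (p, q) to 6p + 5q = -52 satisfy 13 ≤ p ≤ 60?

10

gcd(6, 5):
  6 = 1×5 + 1
  5 = 5×1
so gcd(6, 5) = 1.
Back-substitute for Bézout coefficients:
  1 = 6 - 1×5
  ... = 6×(1) + 5×(-1)
Scale by -52: particular solution (-52, 52); reduce p mod 5: (3, -14).
General solution: p = 3 + 5t, q = -14 - 6t for integer t.
13 ≤ 3 + 5t ≤ 60 gives t ∈ [2, 11], which is 10 values.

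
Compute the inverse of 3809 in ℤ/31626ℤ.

27707

gcd(31626, 3809) = 1.
By Bézout, 3809×(-3919) + 31626×(472) = 1.
So 3809×-3919 ≡ 1 (mod 31626), and -3919 mod 31626 = 27707.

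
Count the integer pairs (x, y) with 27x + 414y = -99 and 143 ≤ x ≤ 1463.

29

gcd(414, 27):
  414 = 15·27 + 9
  27 = 3·9
so gcd(414, 27) = 9.
Back-substitute for Bézout coefficients:
  9 = 414 - 15·27
  ... = 27·(-15) + 414·(1)
Scale by -11: particular solution (165, -11); reduce x mod 46: (27, -2).
General solution: x = 27 + 46t, y = -2 - 3t for integer t.
143 ≤ 27 + 46t ≤ 1463 gives t ∈ [3, 31], which is 29 values.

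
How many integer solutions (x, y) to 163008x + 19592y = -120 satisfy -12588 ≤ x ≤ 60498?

gcd(163008, 19592) = 8.
By Bézout, 163008*(-303) + 19592*(2521) = 8.
Particular solution: (2096, -17439).
General solution: x = 2096 + 2449t, y = -17439 - 20376t for integer t.
-12588 ≤ 2096 + 2449t ≤ 60498 gives t ∈ [-5, 23], which is 29 values.

29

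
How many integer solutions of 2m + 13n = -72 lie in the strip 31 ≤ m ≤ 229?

15

gcd(13, 2) = 1  (13 = 6×2 + 1, 2 = 2×1).
Back-substituting, 2×(-6) + 13×(1) = 1.
Scale by -72: particular solution (432, -72); reduce m mod 13: (3, -6).
General solution: m = 3 + 13t, n = -6 - 2t for integer t.
31 ≤ 3 + 13t ≤ 229 gives t ∈ [3, 17], which is 15 values.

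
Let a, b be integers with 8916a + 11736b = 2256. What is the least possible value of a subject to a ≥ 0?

586

gcd(11736, 8916) = 12.
12 divides 2256, so solutions exist.
By Bézout, 8916*(-283) + 11736*(215) = 12.
Scale by 2256/12 = 188: (a₀, b₀) = (-53204, 40420).
General solution: a = -53204 + 978t, b = 40420 - 743t for integer t.
a ≥ 0: smallest is -53204 mod 978 = 586 (at t = 55), with b = -445.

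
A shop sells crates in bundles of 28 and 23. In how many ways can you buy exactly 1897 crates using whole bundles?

Need nonnegative integers with 28j + 23k = 1897.
gcd(28, 23) = 1, and 28·(-9) + 23·(11) = 1.
So (j₀, k₀) = (-17073, 20867); general j = -17073 + 23t, k = 20867 - 28t.
j ≥ 0 ⇒ t ≥ 743; k ≥ 0 ⇒ t ≤ 745. That's 3 values of t.

3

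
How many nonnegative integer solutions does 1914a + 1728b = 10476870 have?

gcd(1914, 1728) = 6  (1914 = 1×1728 + 186, 1728 = 9×186 + 54, 186 = 3×54 + 24, 54 = 2×24 + 6, 24 = 4×6).
Back-substituting, 1914×(-65) + 1728×(72) = 6.
Scale by 1746145: one solution is (-113499425, 125722440). Reduce a mod 288: (223, 5816).
General: a = 223 + 288t, b = 5816 - 319t.
a ≥ 0 ⇒ t ≥ 0; b ≥ 0 ⇒ t ≤ 18. So t ∈ [0, 18]: 19 solutions.

19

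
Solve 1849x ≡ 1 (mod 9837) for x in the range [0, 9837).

1213

gcd(9837, 1849):
  9837 = 5*1849 + 592
  1849 = 3*592 + 73
  592 = 8*73 + 8
  73 = 9*8 + 1
  8 = 8*1
so gcd(9837, 1849) = 1.
Back-substitute for Bézout coefficients:
  1 = 73 - 9*8
  ... = 1849*(1213) + 9837*(-228)
So 1849*1213 ≡ 1 (mod 9837), and 1213 mod 9837 = 1213.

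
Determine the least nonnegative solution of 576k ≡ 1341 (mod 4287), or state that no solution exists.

1409

gcd(4287, 576) = 3  (4287 = 7*576 + 255, 576 = 2*255 + 66, 255 = 3*66 + 57, 66 = 1*57 + 9, 57 = 6*9 + 3, 9 = 3*3).
3 divides 1341, so solutions exist.
Back-substituting, 576*(-454) + 4287*(61) = 3.
So 576*(-454) ≡ 3 (mod 4287); multiply by 447: k ≡ -202938 (mod 1429).
Smallest nonnegative: k = -202938 mod 1429 = 1409.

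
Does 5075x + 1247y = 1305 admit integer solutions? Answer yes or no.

yes

gcd(5075, 1247):
  5075 = 4*1247 + 87
  1247 = 14*87 + 29
  87 = 3*29
so gcd(5075, 1247) = 29.
29 divides 1305, so integer solutions exist.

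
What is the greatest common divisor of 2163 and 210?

gcd(2163, 210):
  2163 = 10×210 + 63
  210 = 3×63 + 21
  63 = 3×21
so gcd(2163, 210) = 21.

21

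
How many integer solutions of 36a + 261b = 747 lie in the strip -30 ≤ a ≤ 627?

gcd(261, 36):
  261 = 7*36 + 9
  36 = 4*9
so gcd(261, 36) = 9.
Back-substitute for Bézout coefficients:
  9 = 261 - 7*36
  ... = 36*(-7) + 261*(1)
Scale by 83: particular solution (-581, 83); reduce a mod 29: (28, -1).
General solution: a = 28 + 29t, b = -1 - 4t for integer t.
-30 ≤ 28 + 29t ≤ 627 gives t ∈ [-2, 20], which is 23 values.

23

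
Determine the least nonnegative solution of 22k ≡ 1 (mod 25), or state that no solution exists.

gcd(25, 22) = 1  (25 = 1×22 + 3, 22 = 7×3 + 1, 3 = 3×1).
1 divides 1, so solutions exist.
Back-substituting, 22×(8) + 25×(-7) = 1.
So 22×(8) ≡ 1 (mod 25); multiply by 1: k ≡ 8 (mod 25).
Smallest nonnegative: k = 8 mod 25 = 8.

8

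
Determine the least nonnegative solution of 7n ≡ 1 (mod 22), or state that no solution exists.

19

gcd(22, 7) = 1  (22 = 3×7 + 1, 7 = 7×1).
1 divides 1, so solutions exist.
Back-substituting, 7×(-3) + 22×(1) = 1.
So 7×(-3) ≡ 1 (mod 22); multiply by 1: n ≡ -3 (mod 22).
Smallest nonnegative: n = -3 mod 22 = 19.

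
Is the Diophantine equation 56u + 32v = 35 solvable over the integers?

no

gcd(56, 32):
  56 = 1*32 + 24
  32 = 1*24 + 8
  24 = 3*8
so gcd(56, 32) = 8.
8 does not divide 35 (remainder 3), so no integer solutions.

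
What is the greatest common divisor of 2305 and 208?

1

gcd(2305, 208) = 1  (2305 = 11·208 + 17, 208 = 12·17 + 4, 17 = 4·4 + 1, 4 = 4·1).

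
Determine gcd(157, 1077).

gcd(1077, 157):
  1077 = 6×157 + 135
  157 = 1×135 + 22
  135 = 6×22 + 3
  22 = 7×3 + 1
  3 = 3×1
so gcd(1077, 157) = 1.

1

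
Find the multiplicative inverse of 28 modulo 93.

10

gcd(93, 28) = 1.
By Bézout, 28·(10) + 93·(-3) = 1.
So 28·10 ≡ 1 (mod 93), and 10 mod 93 = 10.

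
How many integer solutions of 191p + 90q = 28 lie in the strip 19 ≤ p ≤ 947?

gcd(191, 90) = 1.
By Bézout, 191×(41) + 90×(-87) = 1.
Particular solution: (68, -144).
General solution: p = 68 + 90t, q = -144 - 191t for integer t.
19 ≤ 68 + 90t ≤ 947 gives t ∈ [0, 9], which is 10 values.

10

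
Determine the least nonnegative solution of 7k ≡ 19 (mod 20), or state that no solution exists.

17

gcd(20, 7):
  20 = 2·7 + 6
  7 = 1·6 + 1
  6 = 6·1
so gcd(20, 7) = 1.
1 divides 19, so solutions exist.
Back-substitute for Bézout coefficients:
  1 = 7 - 1·6
  ... = 7·(3) + 20·(-1)
So 7·(3) ≡ 1 (mod 20); multiply by 19: k ≡ 57 (mod 20).
Smallest nonnegative: k = 57 mod 20 = 17.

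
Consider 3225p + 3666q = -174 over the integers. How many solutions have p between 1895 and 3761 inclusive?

2

gcd(3666, 3225) = 3  (3666 = 1*3225 + 441, 3225 = 7*441 + 138, 441 = 3*138 + 27, 138 = 5*27 + 3, 27 = 9*3).
Back-substituting, 3225*(133) + 3666*(-117) = 3.
Scale by -58: particular solution (-7714, 6786); reduce p mod 1222: (840, -739).
General solution: p = 840 + 1222t, q = -739 - 1075t for integer t.
1895 ≤ 840 + 1222t ≤ 3761 gives t ∈ [1, 2], which is 2 values.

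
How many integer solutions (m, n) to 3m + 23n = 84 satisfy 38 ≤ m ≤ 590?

gcd(23, 3):
  23 = 7*3 + 2
  3 = 1*2 + 1
  2 = 2*1
so gcd(23, 3) = 1.
Back-substitute for Bézout coefficients:
  1 = 3 - 1*2
  ... = 3*(8) + 23*(-1)
Scale by 84: particular solution (672, -84); reduce m mod 23: (5, 3).
General solution: m = 5 + 23t, n = 3 - 3t for integer t.
38 ≤ 5 + 23t ≤ 590 gives t ∈ [2, 25], which is 24 values.

24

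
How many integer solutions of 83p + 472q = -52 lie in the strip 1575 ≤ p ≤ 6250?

10

gcd(472, 83) = 1.
By Bézout, 83*(91) + 472*(-16) = 1.
Particular solution: (460, -81).
General solution: p = 460 + 472t, q = -81 - 83t for integer t.
1575 ≤ 460 + 472t ≤ 6250 gives t ∈ [3, 12], which is 10 values.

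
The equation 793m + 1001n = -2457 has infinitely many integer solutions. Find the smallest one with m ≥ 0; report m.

gcd(1001, 793) = 13  (1001 = 1*793 + 208, 793 = 3*208 + 169, 208 = 1*169 + 39, 169 = 4*39 + 13, 39 = 3*13).
13 divides -2457, so solutions exist.
Back-substituting, 793*(24) + 1001*(-19) = 13.
Scale by -2457/13 = -189: (m₀, n₀) = (-4536, 3591).
General solution: m = -4536 + 77t, n = 3591 - 61t for integer t.
m ≥ 0: smallest is -4536 mod 77 = 7 (at t = 59), with n = -8.

7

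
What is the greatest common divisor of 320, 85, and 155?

gcd(320, 85) = 5.
gcd(5, 155) = 5.

5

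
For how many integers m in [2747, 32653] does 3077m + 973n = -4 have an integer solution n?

31

gcd(3077, 973) = 1  (3077 = 3*973 + 158, 973 = 6*158 + 25, 158 = 6*25 + 8, 25 = 3*8 + 1, 8 = 8*1).
Back-substituting, 3077*(-117) + 973*(370) = 1.
Scale by -4: particular solution (468, -1480); reduce m mod 973: (468, -1480).
General solution: m = 468 + 973t, n = -1480 - 3077t for integer t.
2747 ≤ 468 + 973t ≤ 32653 gives t ∈ [3, 33], which is 31 values.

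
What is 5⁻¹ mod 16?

13

gcd(16, 5) = 1  (16 = 3·5 + 1, 5 = 5·1).
Back-substituting, 5·(-3) + 16·(1) = 1.
So 5·-3 ≡ 1 (mod 16), and -3 mod 16 = 13.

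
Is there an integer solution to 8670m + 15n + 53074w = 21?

gcd(8670, 15) = 15.
gcd(15, 53074) = 1.
1 divides 21, so integer solutions exist.

yes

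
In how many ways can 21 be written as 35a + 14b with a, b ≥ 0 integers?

0

gcd(35, 14) = 7  (35 = 2×14 + 7, 14 = 2×7).
Back-substituting, 35×(1) + 14×(-2) = 7.
Scale by 3: one solution is (3, -6). Reduce a mod 2: (1, -1).
General: a = 1 + 2t, b = -1 - 5t.
a ≥ 0 ⇒ t ≥ 0; b ≥ 0 ⇒ t ≤ -1. So t ∈ [0, -1]: 0 solutions.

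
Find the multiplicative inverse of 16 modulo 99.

31

gcd(99, 16) = 1  (99 = 6*16 + 3, 16 = 5*3 + 1, 3 = 3*1).
Back-substituting, 16*(31) + 99*(-5) = 1.
So 16*31 ≡ 1 (mod 99), and 31 mod 99 = 31.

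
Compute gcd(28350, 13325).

25

gcd(28350, 13325):
  28350 = 2*13325 + 1700
  13325 = 7*1700 + 1425
  1700 = 1*1425 + 275
  1425 = 5*275 + 50
  275 = 5*50 + 25
  50 = 2*25
so gcd(28350, 13325) = 25.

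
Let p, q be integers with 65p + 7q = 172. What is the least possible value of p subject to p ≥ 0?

gcd(65, 7):
  65 = 9·7 + 2
  7 = 3·2 + 1
  2 = 2·1
so gcd(65, 7) = 1.
1 divides 172, so solutions exist.
Back-substitute for Bézout coefficients:
  1 = 7 - 3·2
  ... = 65·(-3) + 7·(28)
Scale by 172/1 = 172: (p₀, q₀) = (-516, 4816).
General solution: p = -516 + 7t, q = 4816 - 65t for integer t.
p ≥ 0: smallest is -516 mod 7 = 2 (at t = 74), with q = 6.

2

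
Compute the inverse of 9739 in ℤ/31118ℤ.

gcd(31118, 9739):
  31118 = 3·9739 + 1901
  9739 = 5·1901 + 234
  1901 = 8·234 + 29
  234 = 8·29 + 2
  29 = 14·2 + 1
  2 = 2·1
so gcd(31118, 9739) = 1.
Back-substitute for Bézout coefficients:
  1 = 29 - 14·2
  ... = 9739·(-15027) + 31118·(4703)
So 9739·-15027 ≡ 1 (mod 31118), and -15027 mod 31118 = 16091.

16091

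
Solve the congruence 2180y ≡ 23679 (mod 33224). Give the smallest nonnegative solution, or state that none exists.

gcd(33224, 2180):
  33224 = 15×2180 + 524
  2180 = 4×524 + 84
  524 = 6×84 + 20
  84 = 4×20 + 4
  20 = 5×4
so gcd(33224, 2180) = 4.
4 does not divide 23679, so the congruence has no solution.

no solution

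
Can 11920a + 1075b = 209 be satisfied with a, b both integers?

gcd(11920, 1075) = 5  (11920 = 11*1075 + 95, 1075 = 11*95 + 30, 95 = 3*30 + 5, 30 = 6*5).
5 does not divide 209 (remainder 4), so no integer solutions.

no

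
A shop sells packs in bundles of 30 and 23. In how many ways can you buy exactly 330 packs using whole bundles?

1

Need nonnegative integers with 30j + 23k = 330.
gcd(30, 23) = 1, and 30·(10) + 23·(-13) = 1.
So (j₀, k₀) = (3300, -4290); general j = 3300 + 23t, k = -4290 - 30t.
j ≥ 0 ⇒ t ≥ -143; k ≥ 0 ⇒ t ≤ -143. That's 1 value of t.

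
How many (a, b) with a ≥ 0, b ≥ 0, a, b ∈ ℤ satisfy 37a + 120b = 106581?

24

gcd(120, 37) = 1.
By Bézout, 37*(13) + 120*(-4) = 1.
One solution: (33, 878).
General: a = 33 + 120t, b = 878 - 37t.
a ≥ 0 ⇒ t ≥ 0; b ≥ 0 ⇒ t ≤ 23. So t ∈ [0, 23]: 24 solutions.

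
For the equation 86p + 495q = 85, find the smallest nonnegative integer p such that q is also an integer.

gcd(495, 86) = 1.
1 divides 85, so solutions exist.
By Bézout, 86*(236) + 495*(-41) = 1.
Scale by 85/1 = 85: (p₀, q₀) = (20060, -3485).
General solution: p = 20060 + 495t, q = -3485 - 86t for integer t.
p ≥ 0: smallest is 20060 mod 495 = 260 (at t = -40), with q = -45.

260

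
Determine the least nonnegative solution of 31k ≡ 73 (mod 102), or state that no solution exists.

55

gcd(102, 31) = 1  (102 = 3*31 + 9, 31 = 3*9 + 4, 9 = 2*4 + 1, 4 = 4*1).
1 divides 73, so solutions exist.
Back-substituting, 31*(-23) + 102*(7) = 1.
So 31*(-23) ≡ 1 (mod 102); multiply by 73: k ≡ -1679 (mod 102).
Smallest nonnegative: k = -1679 mod 102 = 55.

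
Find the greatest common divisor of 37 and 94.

1

gcd(94, 37):
  94 = 2·37 + 20
  37 = 1·20 + 17
  20 = 1·17 + 3
  17 = 5·3 + 2
  3 = 1·2 + 1
  2 = 2·1
so gcd(94, 37) = 1.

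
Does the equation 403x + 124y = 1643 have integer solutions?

yes

gcd(403, 124):
  403 = 3×124 + 31
  124 = 4×31
so gcd(403, 124) = 31.
31 divides 1643, so integer solutions exist.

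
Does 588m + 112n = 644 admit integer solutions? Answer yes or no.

yes

gcd(588, 112):
  588 = 5×112 + 28
  112 = 4×28
so gcd(588, 112) = 28.
28 divides 644, so integer solutions exist.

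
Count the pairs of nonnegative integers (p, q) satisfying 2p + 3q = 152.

gcd(3, 2) = 1  (3 = 1·2 + 1, 2 = 2·1).
Back-substituting, 2·(-1) + 3·(1) = 1.
Scale by 152: one solution is (-152, 152). Reduce p mod 3: (1, 50).
General: p = 1 + 3t, q = 50 - 2t.
p ≥ 0 ⇒ t ≥ 0; q ≥ 0 ⇒ t ≤ 25. So t ∈ [0, 25]: 26 solutions.

26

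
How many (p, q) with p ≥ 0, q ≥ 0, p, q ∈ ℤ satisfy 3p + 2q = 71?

gcd(3, 2) = 1  (3 = 1·2 + 1, 2 = 2·1).
Back-substituting, 3·(1) + 2·(-1) = 1.
Scale by 71: one solution is (71, -71). Reduce p mod 2: (1, 34).
General: p = 1 + 2t, q = 34 - 3t.
p ≥ 0 ⇒ t ≥ 0; q ≥ 0 ⇒ t ≤ 11. So t ∈ [0, 11]: 12 solutions.

12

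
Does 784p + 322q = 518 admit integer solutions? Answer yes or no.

gcd(784, 322) = 14.
14 divides 518, so integer solutions exist.

yes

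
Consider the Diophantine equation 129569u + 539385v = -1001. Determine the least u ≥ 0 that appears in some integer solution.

gcd(539385, 129569):
  539385 = 4·129569 + 21109
  129569 = 6·21109 + 2915
  21109 = 7·2915 + 704
  2915 = 4·704 + 99
  704 = 7·99 + 11
  99 = 9·11
so gcd(539385, 129569) = 11.
11 divides -1001, so solutions exist.
Back-substitute for Bézout coefficients:
  11 = 704 - 7·99
  ... = 129569·(-5366) + 539385·(1289)
Scale by -1001/11 = -91: (u₀, v₀) = (488306, -117299).
General solution: u = 488306 + 49035t, v = -117299 - 11779t for integer t.
u ≥ 0: smallest is 488306 mod 49035 = 46991 (at t = -9), with v = -11288.

46991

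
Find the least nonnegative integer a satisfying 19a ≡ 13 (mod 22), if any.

3

gcd(22, 19) = 1  (22 = 1·19 + 3, 19 = 6·3 + 1, 3 = 3·1).
1 divides 13, so solutions exist.
Back-substituting, 19·(7) + 22·(-6) = 1.
So 19·(7) ≡ 1 (mod 22); multiply by 13: a ≡ 91 (mod 22).
Smallest nonnegative: a = 91 mod 22 = 3.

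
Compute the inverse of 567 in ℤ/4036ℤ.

gcd(4036, 567) = 1  (4036 = 7×567 + 67, 567 = 8×67 + 31, 67 = 2×31 + 5, 31 = 6×5 + 1, 5 = 5×1).
Back-substituting, 567×(783) + 4036×(-110) = 1.
So 567×783 ≡ 1 (mod 4036), and 783 mod 4036 = 783.

783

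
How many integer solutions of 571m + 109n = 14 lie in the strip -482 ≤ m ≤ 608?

10

gcd(571, 109) = 1  (571 = 5*109 + 26, 109 = 4*26 + 5, 26 = 5*5 + 1, 5 = 5*1).
Back-substituting, 571*(21) + 109*(-110) = 1.
Scale by 14: particular solution (294, -1540); reduce m mod 109: (76, -398).
General solution: m = 76 + 109t, n = -398 - 571t for integer t.
-482 ≤ 76 + 109t ≤ 608 gives t ∈ [-5, 4], which is 10 values.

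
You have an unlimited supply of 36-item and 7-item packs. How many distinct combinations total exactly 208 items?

Need nonnegative integers with 36j + 7k = 208.
gcd(36, 7) = 1, and 36·(1) + 7·(-5) = 1.
So (j₀, k₀) = (208, -1040); general j = 208 + 7t, k = -1040 - 36t.
j ≥ 0 ⇒ t ≥ -29; k ≥ 0 ⇒ t ≤ -29. That's 1 value of t.

1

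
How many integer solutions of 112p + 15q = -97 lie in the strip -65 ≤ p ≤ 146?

14

gcd(112, 15) = 1  (112 = 7*15 + 7, 15 = 2*7 + 1, 7 = 7*1).
Back-substituting, 112*(-2) + 15*(15) = 1.
Scale by -97: particular solution (194, -1455); reduce p mod 15: (14, -111).
General solution: p = 14 + 15t, q = -111 - 112t for integer t.
-65 ≤ 14 + 15t ≤ 146 gives t ∈ [-5, 8], which is 14 values.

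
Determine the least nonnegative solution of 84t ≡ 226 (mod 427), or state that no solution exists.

gcd(427, 84) = 7  (427 = 5×84 + 7, 84 = 12×7).
7 does not divide 226, so the congruence has no solution.

no solution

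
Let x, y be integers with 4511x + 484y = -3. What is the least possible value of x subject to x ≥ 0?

gcd(4511, 484):
  4511 = 9·484 + 155
  484 = 3·155 + 19
  155 = 8·19 + 3
  19 = 6·3 + 1
  3 = 3·1
so gcd(4511, 484) = 1.
1 divides -3, so solutions exist.
Back-substitute for Bézout coefficients:
  1 = 19 - 6·3
  ... = 4511·(-153) + 484·(1426)
Scale by -3/1 = -3: (x₀, y₀) = (459, -4278).
General solution: x = 459 + 484t, y = -4278 - 4511t for integer t.
x ≥ 0: smallest is 459 mod 484 = 459 (at t = 0), with y = -4278.

459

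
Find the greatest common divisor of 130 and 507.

gcd(507, 130):
  507 = 3*130 + 117
  130 = 1*117 + 13
  117 = 9*13
so gcd(507, 130) = 13.

13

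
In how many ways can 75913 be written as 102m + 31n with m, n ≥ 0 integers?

24

gcd(102, 31) = 1.
By Bézout, 102·(7) + 31·(-23) = 1.
One solution: (20, 2383).
General: m = 20 + 31t, n = 2383 - 102t.
m ≥ 0 ⇒ t ≥ 0; n ≥ 0 ⇒ t ≤ 23. So t ∈ [0, 23]: 24 solutions.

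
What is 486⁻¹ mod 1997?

226

gcd(1997, 486) = 1.
By Bézout, 486*(226) + 1997*(-55) = 1.
So 486*226 ≡ 1 (mod 1997), and 226 mod 1997 = 226.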